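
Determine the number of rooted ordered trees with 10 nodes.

4862

Rooted ordered (plane) trees on m nodes have m−1 edges and are counted by C_{m−1}; m = 10 gives C_9.
C_9 = C_8 · 2(2·8+1)/(8+2) = 1430 · 34/10 = 4862.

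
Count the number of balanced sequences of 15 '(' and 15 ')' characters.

Balanced strings of n pairs of brackets are counted by C_n; here n = 15.
C_15 = C(30,15)/16 = 155117520/16 = 9694845.

9694845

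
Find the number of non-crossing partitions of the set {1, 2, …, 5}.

42

The non-crossing partitions of [5] form a lattice of size C_5.
C_5 = 42.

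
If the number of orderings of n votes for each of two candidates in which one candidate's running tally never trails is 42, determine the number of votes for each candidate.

Such ballot sequences with n votes each are counted by C_n; 42 = C_5.

5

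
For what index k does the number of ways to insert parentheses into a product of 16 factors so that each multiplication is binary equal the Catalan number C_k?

Bracketing 16 factors into binary products is counted by C_{16−1} = C_15.

15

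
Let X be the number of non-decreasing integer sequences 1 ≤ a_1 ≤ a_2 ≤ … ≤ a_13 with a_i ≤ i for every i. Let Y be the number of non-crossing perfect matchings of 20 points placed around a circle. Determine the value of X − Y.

726104

Such sub-staircase sequences of length n are counted by C_n; here n = 13. So X = C_13 = 742900.
Pairing 20 circle points by 10 non-crossing chords gives C_10 matchings. So Y = C_10 = 16796.
X − Y = 742900 − 16796 = 726104.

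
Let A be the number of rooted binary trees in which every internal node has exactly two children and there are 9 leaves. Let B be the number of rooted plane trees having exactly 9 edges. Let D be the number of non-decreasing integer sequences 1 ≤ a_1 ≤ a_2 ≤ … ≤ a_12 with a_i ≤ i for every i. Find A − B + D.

204580

A full binary tree with L leaves has L−1 internal nodes and is counted by C_{L−1}; L = 9 gives C_8. So A = C_8 = 1430.
Rooted ordered trees with n edges are counted by C_n; here n = 9. So B = C_9 = 4862.
Weakly increasing sequences with a_i ≤ i biject with Dyck paths of semilength 12, so there are C_12. So D = C_12 = 208012.
A − B + D = 1430 − 4862 + 208012 = 204580.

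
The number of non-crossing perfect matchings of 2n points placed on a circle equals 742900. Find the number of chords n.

Non-crossing pairings of 2n points on a circle are counted by C_n. Since C_13 = 742900, the index is 13.

13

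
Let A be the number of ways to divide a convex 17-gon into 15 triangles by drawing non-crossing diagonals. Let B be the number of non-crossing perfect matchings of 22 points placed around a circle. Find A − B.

9636059

A convex 17-gon is triangulated into 15 triangles, and the number of such triangulations is the Catalan number C_{17−2} = C_15. So A = C_15 = 9694845.
Pairing 22 circle points by 11 non-crossing chords gives C_11 matchings. So B = C_11 = 58786.
A − B = 9694845 − 58786 = 9636059.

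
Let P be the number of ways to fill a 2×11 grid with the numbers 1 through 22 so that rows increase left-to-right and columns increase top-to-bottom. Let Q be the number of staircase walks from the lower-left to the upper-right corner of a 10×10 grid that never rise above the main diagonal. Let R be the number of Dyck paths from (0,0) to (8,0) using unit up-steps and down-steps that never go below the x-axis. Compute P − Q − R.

Standard Young tableaux of shape 2×n are counted by C_n; here n = 11. So P = C_11 = 58786.
Sub-diagonal monotone paths from (0,0) to (10,10) biject with Dyck paths of semilength 10, giving C_10. So Q = C_10 = 16796.
A Dyck path with 4 up-steps and 4 down-steps has semilength 4, so there are C_4 of them. So R = C_4 = 14.
P − Q − R = 58786 − 16796 − 14 = 41976.

41976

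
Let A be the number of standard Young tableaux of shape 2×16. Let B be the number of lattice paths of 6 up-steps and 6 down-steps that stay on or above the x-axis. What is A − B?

35357538

Standard Young tableaux of shape 2×n are counted by C_n; here n = 16. So A = C_16 = 35357670.
Dyck paths of semilength n (length 2n) are counted by C_n; here n = 6. So B = C_6 = 132.
A − B = 35357670 − 132 = 35357538.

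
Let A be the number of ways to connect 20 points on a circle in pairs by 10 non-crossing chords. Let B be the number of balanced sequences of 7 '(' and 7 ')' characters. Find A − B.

Non-crossing perfect matchings of 2n points on a circle are counted by C_n; with 20 points, n = 10. So A = C_10 = 16796.
A balanced arrangement of 7 bracket pairs is a Dyck word of semilength 7, so the count is C_7. So B = C_7 = 429.
A − B = 16796 − 429 = 16367.

16367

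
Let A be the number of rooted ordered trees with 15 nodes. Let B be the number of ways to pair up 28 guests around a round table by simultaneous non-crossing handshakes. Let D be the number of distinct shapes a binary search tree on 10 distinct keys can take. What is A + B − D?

A rooted plane tree on 15 nodes has 14 edges, and such trees are counted by C_14. So A = C_14 = 2674440.
With 28 = 2·14 people, non-crossing handshake pairings are non-crossing perfect matchings on a circle, counted by C_14. So B = C_14 = 2674440.
Binary trees (left/right distinguished) on n nodes are counted by C_n; here n = 10. So D = C_10 = 16796.
A + B − D = 2674440 + 2674440 − 16796 = 5332084.

5332084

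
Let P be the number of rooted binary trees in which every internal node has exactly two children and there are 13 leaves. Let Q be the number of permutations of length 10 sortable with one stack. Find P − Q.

Full binary trees with 13 leaves have 13−1 = 12 internal nodes, so there are C_12 of them. So P = C_12 = 208012.
Stack-sortable permutations are exactly the 231-avoiding ones, counted by C_n; here n = 10. So Q = C_10 = 16796.
P − Q = 208012 − 16796 = 191216.

191216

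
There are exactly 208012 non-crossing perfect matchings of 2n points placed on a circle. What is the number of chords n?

Non-crossing pairings of 2n points on a circle are counted by C_n, and C_12 = 208012.

12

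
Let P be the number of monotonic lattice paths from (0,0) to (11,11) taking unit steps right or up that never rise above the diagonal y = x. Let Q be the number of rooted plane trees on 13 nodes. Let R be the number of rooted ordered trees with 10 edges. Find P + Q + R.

283594

Sub-diagonal monotone paths from (0,0) to (11,11) biject with Dyck paths of semilength 11, giving C_11. So P = C_11 = 58786.
A rooted plane tree on 13 nodes has 12 edges, and such trees are counted by C_12. So Q = C_12 = 208012.
Rooted ordered trees with n edges are counted by C_n; here n = 10. So R = C_10 = 16796.
P + Q + R = 58786 + 208012 + 16796 = 283594.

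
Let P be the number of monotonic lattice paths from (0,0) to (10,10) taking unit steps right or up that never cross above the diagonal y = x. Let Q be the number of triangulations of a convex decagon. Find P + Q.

Sub-diagonal monotone paths from (0,0) to (10,10) biject with Dyck paths of semilength 10, giving C_10. So P = C_10 = 16796.
Triangulations of a convex m-gon are counted by C_{m−2}; with m = 10 this is C_8. So Q = C_8 = 1430.
P + Q = 16796 + 1430 = 18226.

18226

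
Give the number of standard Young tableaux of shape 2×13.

742900

By the hook-length formula (or a Dyck-path bijection), SYT of shape 2×13 number C_13.
C_13 = C_12 · 2(2·12+1)/(12+2) = 208012 · 50/14 = 742900.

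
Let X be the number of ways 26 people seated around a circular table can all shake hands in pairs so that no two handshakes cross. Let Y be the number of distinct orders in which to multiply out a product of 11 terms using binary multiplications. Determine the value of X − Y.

Non-crossing handshake pairings of 2n people are counted by C_n; 26 people gives n = 13. So X = C_13 = 742900.
Ways to associate a product of 11 factors correspond to binary trees on 11 leaves, so the count is C_10. So Y = C_10 = 16796.
X − Y = 742900 − 16796 = 726104.

726104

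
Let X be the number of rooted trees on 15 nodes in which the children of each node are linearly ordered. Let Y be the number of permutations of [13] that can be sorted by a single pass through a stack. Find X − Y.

A rooted plane tree on 15 nodes has 14 edges, and such trees are counted by C_14. So X = C_14 = 2674440.
Stack-sortable permutations are exactly the 231-avoiding ones, counted by C_n; here n = 13. So Y = C_13 = 742900.
X − Y = 2674440 − 742900 = 1931540.

1931540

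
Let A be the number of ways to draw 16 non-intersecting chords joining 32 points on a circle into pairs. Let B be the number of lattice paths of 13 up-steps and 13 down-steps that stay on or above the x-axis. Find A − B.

34614770

Non-crossing perfect matchings of 2n points on a circle are counted by C_n; with 32 points, n = 16. So A = C_16 = 35357670.
Dyck paths of semilength n (length 2n) are counted by C_n; here n = 13. So B = C_13 = 742900.
A − B = 35357670 − 742900 = 34614770.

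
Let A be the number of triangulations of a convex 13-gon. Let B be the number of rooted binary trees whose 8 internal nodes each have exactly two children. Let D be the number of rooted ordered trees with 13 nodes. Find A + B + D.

Triangulations of a convex m-gon are counted by C_{m−2}; with m = 13 this is C_11. So A = C_11 = 58786.
Full binary trees with n internal nodes are counted by C_n; here n = 8. So B = C_8 = 1430.
Rooted ordered (plane) trees on m nodes have m−1 edges and are counted by C_{m−1}; m = 13 gives C_12. So D = C_12 = 208012.
A + B + D = 58786 + 1430 + 208012 = 268228.

268228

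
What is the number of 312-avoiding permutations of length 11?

58786

Permutations of [n] avoiding any single length-3 pattern are counted by C_n; here n = 11.
C_11 = 58786.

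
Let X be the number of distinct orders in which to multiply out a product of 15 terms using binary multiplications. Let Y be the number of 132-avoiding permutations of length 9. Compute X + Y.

Parenthesizations of m factors correspond to full binary trees with m leaves, counted by C_{m−1}; m = 15 gives C_14. So X = C_14 = 2674440.
For any fixed pattern of length 3, the pattern-avoiding permutations of [9] number C_9. So Y = C_9 = 4862.
X + Y = 2674440 + 4862 = 2679302.

2679302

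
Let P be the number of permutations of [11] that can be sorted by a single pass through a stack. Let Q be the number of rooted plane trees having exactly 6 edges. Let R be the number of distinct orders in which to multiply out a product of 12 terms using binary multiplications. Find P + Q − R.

132

By Knuth's characterisation, the stack-sortable permutations of length 11 are the 231-avoiders, numbering C_11. So P = C_11 = 58786.
Rooted ordered trees with n edges are counted by C_n; here n = 6. So Q = C_6 = 132.
Bracketing 12 factors into binary products is counted by C_{12−1} = C_11. So R = C_11 = 58786.
P + Q − R = 58786 + 132 − 58786 = 132.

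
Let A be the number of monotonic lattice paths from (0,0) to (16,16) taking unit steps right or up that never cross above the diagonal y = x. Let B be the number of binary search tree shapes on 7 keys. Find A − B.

35357241

Monotone paths in an n×n grid that stay weakly below the diagonal are counted by C_n; here n = 16. So A = C_16 = 35357670.
Rooted binary trees with 7 nodes (each child slot possibly empty) number C_7. So B = C_7 = 429.
A − B = 35357670 − 429 = 35357241.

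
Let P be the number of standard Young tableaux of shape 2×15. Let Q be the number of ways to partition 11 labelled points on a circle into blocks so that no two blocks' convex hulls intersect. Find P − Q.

Standard Young tableaux of shape 2×n are counted by C_n; here n = 15. So P = C_15 = 9694845.
Non-crossing partitions of an n-element set are counted by C_n; here n = 11. So Q = C_11 = 58786.
P − Q = 9694845 − 58786 = 9636059.

9636059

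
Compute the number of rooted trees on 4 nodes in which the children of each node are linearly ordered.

5

Rooted ordered (plane) trees on m nodes have m−1 edges and are counted by C_{m−1}; m = 4 gives C_3.
C_3 = 5.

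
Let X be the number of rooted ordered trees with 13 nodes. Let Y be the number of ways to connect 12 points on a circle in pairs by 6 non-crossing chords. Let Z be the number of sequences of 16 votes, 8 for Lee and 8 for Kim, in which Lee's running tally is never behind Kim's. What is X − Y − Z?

A rooted plane tree on 13 nodes has 12 edges, and such trees are counted by C_12. So X = C_12 = 208012.
Non-crossing perfect matchings of 2n points on a circle are counted by C_n; with 12 points, n = 6. So Y = C_6 = 132.
Ballot sequences with n votes each where one side never trails are Dyck words, counted by C_n; here n = 8. So Z = C_8 = 1430.
X − Y − Z = 208012 − 132 − 1430 = 206450.

206450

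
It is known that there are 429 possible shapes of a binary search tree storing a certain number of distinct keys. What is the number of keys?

7

Binary search tree shapes on n keys are counted by C_n; 429 = C_7.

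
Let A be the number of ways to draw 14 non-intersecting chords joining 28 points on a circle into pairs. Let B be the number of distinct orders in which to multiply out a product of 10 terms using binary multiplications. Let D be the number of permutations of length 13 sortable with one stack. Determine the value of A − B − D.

Pairing 28 circle points by 14 non-crossing chords gives C_14 matchings. So A = C_14 = 2674440.
Parenthesizations of m factors correspond to full binary trees with m leaves, counted by C_{m−1}; m = 10 gives C_9. So B = C_9 = 4862.
By Knuth's characterisation, the stack-sortable permutations of length 13 are the 231-avoiders, numbering C_13. So D = C_13 = 742900.
A − B − D = 2674440 − 4862 − 742900 = 1926678.

1926678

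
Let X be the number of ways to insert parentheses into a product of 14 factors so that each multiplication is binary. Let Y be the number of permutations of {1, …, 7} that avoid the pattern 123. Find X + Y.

743329

Ways to associate a product of 14 factors correspond to binary trees on 14 leaves, so the count is C_13. So X = C_13 = 742900.
Permutations of [n] avoiding any single length-3 pattern are counted by C_n; here n = 7. So Y = C_7 = 429.
X + Y = 742900 + 429 = 743329.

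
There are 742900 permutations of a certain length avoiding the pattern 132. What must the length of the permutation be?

Permutations of [n] avoiding a fixed length-3 pattern are counted by C_n. Since C_13 = 742900, the index is 13.

13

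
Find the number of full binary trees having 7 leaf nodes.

A full binary tree with L leaves has L−1 internal nodes and is counted by C_{L−1}; L = 7 gives C_6.
C_6 = 132.

132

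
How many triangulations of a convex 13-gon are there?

The number of triangulations of a 13-gon is the Catalan number C_11 (index = sides − 2).
C_11 = C_10 · 2(2·10+1)/(10+2) = 16796 · 42/12 = 58786.

58786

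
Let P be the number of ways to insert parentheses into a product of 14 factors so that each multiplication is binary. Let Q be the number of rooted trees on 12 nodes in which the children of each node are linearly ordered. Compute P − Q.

Ways to associate a product of 14 factors correspond to binary trees on 14 leaves, so the count is C_13. So P = C_13 = 742900.
Rooted ordered (plane) trees on m nodes have m−1 edges and are counted by C_{m−1}; m = 12 gives C_11. So Q = C_11 = 58786.
P − Q = 742900 − 58786 = 684114.

684114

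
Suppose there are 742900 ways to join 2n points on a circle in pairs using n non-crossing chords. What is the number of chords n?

13

Non-crossing pairings of 2n points on a circle are counted by C_n; 742900 = C_13.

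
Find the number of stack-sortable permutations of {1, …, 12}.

208012

Stack-sortable permutations are exactly the 231-avoiding ones, counted by C_n; here n = 12.
C_12 = 208012.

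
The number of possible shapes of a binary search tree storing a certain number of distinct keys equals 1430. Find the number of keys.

Binary search tree shapes on n keys are counted by C_n; 1430 = C_8.

8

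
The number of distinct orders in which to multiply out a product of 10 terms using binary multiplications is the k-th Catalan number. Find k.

9

Parenthesizations of m factors correspond to full binary trees with m leaves, counted by C_{m−1}; m = 10 gives C_9.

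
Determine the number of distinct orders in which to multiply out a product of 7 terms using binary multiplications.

132

Bracketing 7 factors into binary products is counted by C_{7−1} = C_6.
C_6 = C_5 · 2(2·5+1)/(5+2) = 42 · 22/7 = 132.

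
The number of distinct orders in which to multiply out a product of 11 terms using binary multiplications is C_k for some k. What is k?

10

Parenthesizations of m factors correspond to full binary trees with m leaves, counted by C_{m−1}; m = 11 gives C_10.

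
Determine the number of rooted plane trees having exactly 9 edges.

A rooted plane tree with 9 edges has 10 nodes, and the count is C_9.
C_9 = 4862.

4862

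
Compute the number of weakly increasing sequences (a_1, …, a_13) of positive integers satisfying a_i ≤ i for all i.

742900

Such sub-staircase sequences of length n are counted by C_n; here n = 13.
C_13 = 742900.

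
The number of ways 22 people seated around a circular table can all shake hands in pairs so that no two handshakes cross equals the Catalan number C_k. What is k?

11

Non-crossing handshake pairings of 2n people are counted by C_n; 22 people gives n = 11.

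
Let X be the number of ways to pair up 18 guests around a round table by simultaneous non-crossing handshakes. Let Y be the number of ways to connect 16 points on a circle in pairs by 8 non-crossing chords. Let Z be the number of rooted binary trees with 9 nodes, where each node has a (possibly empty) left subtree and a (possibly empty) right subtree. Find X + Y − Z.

With 18 = 2·9 people, non-crossing handshake pairings are non-crossing perfect matchings on a circle, counted by C_9. So X = C_9 = 4862.
Non-crossing perfect matchings of 2n points on a circle are counted by C_n; with 16 points, n = 8. So Y = C_8 = 1430.
Rooted binary trees with 9 nodes (each child slot possibly empty) number C_9. So Z = C_9 = 4862.
X + Y − Z = 4862 + 1430 − 4862 = 1430.

1430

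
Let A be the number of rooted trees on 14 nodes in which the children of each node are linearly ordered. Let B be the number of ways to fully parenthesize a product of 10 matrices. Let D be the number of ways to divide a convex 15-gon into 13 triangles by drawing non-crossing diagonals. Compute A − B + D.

1480938

Rooted ordered (plane) trees on m nodes have m−1 edges and are counted by C_{m−1}; m = 14 gives C_13. So A = C_13 = 742900.
Bracketing 10 factors into binary products is counted by C_{10−1} = C_9. So B = C_9 = 4862.
Triangulations of a convex m-gon are counted by C_{m−2}; with m = 15 this is C_13. So D = C_13 = 742900.
A − B + D = 742900 − 4862 + 742900 = 1480938.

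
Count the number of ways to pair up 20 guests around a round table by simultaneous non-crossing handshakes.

16796

Non-crossing handshake pairings of 2n people are counted by C_n; 20 people gives n = 10.
C_10 = C_9 · 2(2·9+1)/(9+2) = 4862 · 38/11 = 16796.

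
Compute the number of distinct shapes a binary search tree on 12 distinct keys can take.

208012

There are C_n binary search tree shapes on n keys; with n = 12 that is C_12.
C_12 = C(24,12)/13 = 2704156/13 = 208012.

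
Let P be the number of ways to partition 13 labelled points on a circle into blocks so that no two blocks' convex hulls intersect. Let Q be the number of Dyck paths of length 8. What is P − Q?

742886

The non-crossing partitions of [13] form a lattice of size C_13. So P = C_13 = 742900.
Dyck paths of semilength n (length 2n) are counted by C_n; here n = 4. So Q = C_4 = 14.
P − Q = 742900 − 14 = 742886.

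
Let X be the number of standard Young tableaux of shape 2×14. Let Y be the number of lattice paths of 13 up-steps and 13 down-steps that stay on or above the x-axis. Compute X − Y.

By the hook-length formula (or a Dyck-path bijection), SYT of shape 2×14 number C_14. So X = C_14 = 2674440.
Dyck paths of semilength n (length 2n) are counted by C_n; here n = 13. So Y = C_13 = 742900.
X − Y = 2674440 − 742900 = 1931540.

1931540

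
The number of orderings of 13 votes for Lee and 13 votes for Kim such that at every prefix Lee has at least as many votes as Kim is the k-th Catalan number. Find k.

Ballot sequences with n votes each where one side never trails are Dyck words, counted by C_n; here n = 13.

13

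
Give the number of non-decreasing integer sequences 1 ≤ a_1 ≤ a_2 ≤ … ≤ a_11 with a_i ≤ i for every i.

58786

Weakly increasing sequences with a_i ≤ i biject with Dyck paths of semilength 11, so there are C_11.
C_11 = C(22,11)/12 = 705432/12 = 58786.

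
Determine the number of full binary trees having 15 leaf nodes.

A full binary tree with L leaves has L−1 internal nodes and is counted by C_{L−1}; L = 15 gives C_14.
C_14 = C(28,14)/15 = 40116600/15 = 2674440.

2674440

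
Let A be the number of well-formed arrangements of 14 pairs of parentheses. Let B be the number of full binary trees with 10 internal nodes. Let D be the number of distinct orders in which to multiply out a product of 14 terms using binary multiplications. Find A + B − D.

1948336

With 14 pairs the number of balanced bracket strings is the Catalan number C_14. So A = C_14 = 2674440.
Full binary trees with n internal nodes are counted by C_n; here n = 10. So B = C_10 = 16796.
Bracketing 14 factors into binary products is counted by C_{14−1} = C_13. So D = C_13 = 742900.
A + B − D = 2674440 + 16796 − 742900 = 1948336.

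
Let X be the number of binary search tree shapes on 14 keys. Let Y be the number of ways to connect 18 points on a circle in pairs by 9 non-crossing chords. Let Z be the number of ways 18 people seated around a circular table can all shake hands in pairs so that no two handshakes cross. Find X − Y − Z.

Rooted binary trees with 14 nodes (each child slot possibly empty) number C_14. So X = C_14 = 2674440.
Pairing 18 circle points by 9 non-crossing chords gives C_9 matchings. So Y = C_9 = 4862.
Non-crossing handshake pairings of 2n people are counted by C_n; 18 people gives n = 9. So Z = C_9 = 4862.
X − Y − Z = 2674440 − 4862 − 4862 = 2664716.

2664716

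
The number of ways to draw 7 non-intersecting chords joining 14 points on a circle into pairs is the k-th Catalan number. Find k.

7

Pairing 14 circle points by 7 non-crossing chords gives C_7 matchings.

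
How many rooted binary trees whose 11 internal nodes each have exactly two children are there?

58786

Full binary trees with n internal nodes are counted by C_n; here n = 11.
C_11 = C(22,11)/12 = 705432/12 = 58786.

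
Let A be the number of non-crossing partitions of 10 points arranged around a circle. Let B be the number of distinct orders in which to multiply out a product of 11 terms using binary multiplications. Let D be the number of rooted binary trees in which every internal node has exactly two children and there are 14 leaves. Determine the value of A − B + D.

The non-crossing partitions of [10] form a lattice of size C_10. So A = C_10 = 16796.
Ways to associate a product of 11 factors correspond to binary trees on 11 leaves, so the count is C_10. So B = C_10 = 16796.
Full binary trees with 14 leaves have 14−1 = 13 internal nodes, so there are C_13 of them. So D = C_13 = 742900.
A − B + D = 16796 − 16796 + 742900 = 742900.

742900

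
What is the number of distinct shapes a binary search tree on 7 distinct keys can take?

Binary trees (left/right distinguished) on n nodes are counted by C_n; here n = 7.
C_7 = C_6 · 2(2·6+1)/(6+2) = 132 · 26/8 = 429.

429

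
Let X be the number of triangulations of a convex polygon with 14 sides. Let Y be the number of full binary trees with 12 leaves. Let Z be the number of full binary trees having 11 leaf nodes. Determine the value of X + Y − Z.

A convex 14-gon is triangulated into 12 triangles, and the number of such triangulations is the Catalan number C_{14−2} = C_12. So X = C_12 = 208012.
Full binary trees with 12 leaves have 12−1 = 11 internal nodes, so there are C_11 of them. So Y = C_11 = 58786.
A full binary tree with L leaves has L−1 internal nodes and is counted by C_{L−1}; L = 11 gives C_10. So Z = C_10 = 16796.
X + Y − Z = 208012 + 58786 − 16796 = 250002.

250002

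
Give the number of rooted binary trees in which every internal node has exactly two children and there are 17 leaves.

35357670

A full binary tree with L leaves has L−1 internal nodes and is counted by C_{L−1}; L = 17 gives C_16.
C_16 = C(32,16)/17 = 601080390/17 = 35357670.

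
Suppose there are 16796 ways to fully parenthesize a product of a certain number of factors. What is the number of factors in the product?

Parenthesizations of m factors are counted by C_{m−1}, and C_10 = 16796.
So the index is 10, and the number of factors is 10 + 1 = 11.

11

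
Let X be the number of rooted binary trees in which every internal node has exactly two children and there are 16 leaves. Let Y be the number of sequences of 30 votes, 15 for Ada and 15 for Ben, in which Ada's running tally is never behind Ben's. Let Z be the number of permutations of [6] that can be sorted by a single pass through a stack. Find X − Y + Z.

A full binary tree with L leaves has L−1 internal nodes and is counted by C_{L−1}; L = 16 gives C_15. So X = C_15 = 9694845.
Ballot sequences with n votes each where one side never trails are Dyck words, counted by C_n; here n = 15. So Y = C_15 = 9694845.
Stack-sortable permutations are exactly the 231-avoiding ones, counted by C_n; here n = 6. So Z = C_6 = 132.
X − Y + Z = 9694845 − 9694845 + 132 = 132.

132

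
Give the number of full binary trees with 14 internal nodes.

The number of full binary trees on 14 internal nodes is the Catalan number C_14.
C_14 = C(28,14)/15 = 40116600/15 = 2674440.

2674440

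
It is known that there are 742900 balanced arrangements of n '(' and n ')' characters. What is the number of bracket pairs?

13

Balanced strings of n bracket-pairs are counted by C_n, and C_13 = 742900.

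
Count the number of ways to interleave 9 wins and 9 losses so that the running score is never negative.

Ballot sequences with n votes each where one side never trails are Dyck words, counted by C_n; here n = 9.
C_9 = C(18,9)/10 = 48620/10 = 4862.

4862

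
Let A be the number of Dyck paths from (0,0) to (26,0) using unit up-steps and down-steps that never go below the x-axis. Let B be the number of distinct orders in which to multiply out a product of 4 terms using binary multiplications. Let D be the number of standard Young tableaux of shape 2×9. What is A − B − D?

Paths of 13 up- and 13 down-steps that never dip below the axis are Dyck paths; their count is C_13. So A = C_13 = 742900.
Bracketing 4 factors into binary products is counted by C_{4−1} = C_3. So B = C_3 = 5.
By the hook-length formula (or a Dyck-path bijection), SYT of shape 2×9 number C_9. So D = C_9 = 4862.
A − B − D = 742900 − 5 − 4862 = 738033.

738033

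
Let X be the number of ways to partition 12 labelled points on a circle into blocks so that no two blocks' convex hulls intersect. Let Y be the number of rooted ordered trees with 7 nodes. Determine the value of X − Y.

Non-crossing partitions of an n-element set are counted by C_n; here n = 12. So X = C_12 = 208012.
A rooted plane tree on 7 nodes has 6 edges, and such trees are counted by C_6. So Y = C_6 = 132.
X − Y = 208012 − 132 = 207880.

207880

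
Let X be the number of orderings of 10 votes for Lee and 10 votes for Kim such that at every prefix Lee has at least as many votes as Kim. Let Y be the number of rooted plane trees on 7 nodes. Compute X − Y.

Reading a vote for the leader as '(' and for the other as ')' turns such a sequence into a balanced string of 10 pairs, so the count is C_10. So X = C_10 = 16796.
Rooted ordered (plane) trees on m nodes have m−1 edges and are counted by C_{m−1}; m = 7 gives C_6. So Y = C_6 = 132.
X − Y = 16796 − 132 = 16664.

16664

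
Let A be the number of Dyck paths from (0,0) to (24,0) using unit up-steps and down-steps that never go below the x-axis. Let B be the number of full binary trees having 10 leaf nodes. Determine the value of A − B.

203150

Dyck paths of semilength n (length 2n) are counted by C_n; here n = 12. So A = C_12 = 208012.
Full binary trees with 10 leaves have 10−1 = 9 internal nodes, so there are C_9 of them. So B = C_9 = 4862.
A − B = 208012 − 4862 = 203150.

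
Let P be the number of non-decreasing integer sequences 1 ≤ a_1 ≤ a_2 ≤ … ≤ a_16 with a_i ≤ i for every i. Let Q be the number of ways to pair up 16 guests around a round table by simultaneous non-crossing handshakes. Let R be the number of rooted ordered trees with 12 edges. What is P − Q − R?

Such sub-staircase sequences of length n are counted by C_n; here n = 16. So P = C_16 = 35357670.
Non-crossing handshake pairings of 2n people are counted by C_n; 16 people gives n = 8. So Q = C_8 = 1430.
A rooted plane tree with 12 edges has 13 nodes, and the count is C_12. So R = C_12 = 208012.
P − Q − R = 35357670 − 1430 − 208012 = 35148228.

35148228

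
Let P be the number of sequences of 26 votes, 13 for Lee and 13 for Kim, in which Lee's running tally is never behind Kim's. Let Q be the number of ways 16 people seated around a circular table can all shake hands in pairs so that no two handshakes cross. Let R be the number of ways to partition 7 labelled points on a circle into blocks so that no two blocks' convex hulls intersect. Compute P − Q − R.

741041

Reading a vote for the leader as '(' and for the other as ')' turns such a sequence into a balanced string of 13 pairs, so the count is C_13. So P = C_13 = 742900.
Non-crossing handshake pairings of 2n people are counted by C_n; 16 people gives n = 8. So Q = C_8 = 1430.
The non-crossing partitions of [7] form a lattice of size C_7. So R = C_7 = 429.
P − Q − R = 742900 − 1430 − 429 = 741041.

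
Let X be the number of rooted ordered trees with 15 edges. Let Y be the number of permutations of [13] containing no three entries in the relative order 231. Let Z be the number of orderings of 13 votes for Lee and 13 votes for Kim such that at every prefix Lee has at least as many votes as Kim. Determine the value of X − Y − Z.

8209045

A rooted plane tree with 15 edges has 16 nodes, and the count is C_15. So X = C_15 = 9694845.
For any fixed pattern of length 3, the pattern-avoiding permutations of [13] number C_13. So Y = C_13 = 742900.
Ballot sequences with n votes each where one side never trails are Dyck words, counted by C_n; here n = 13. So Z = C_13 = 742900.
X − Y − Z = 9694845 − 742900 − 742900 = 8209045.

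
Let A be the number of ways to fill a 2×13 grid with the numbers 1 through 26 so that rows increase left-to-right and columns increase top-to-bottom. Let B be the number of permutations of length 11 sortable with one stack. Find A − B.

Standard Young tableaux of shape 2×n are counted by C_n; here n = 13. So A = C_13 = 742900.
Stack-sortable permutations are exactly the 231-avoiding ones, counted by C_n; here n = 11. So B = C_11 = 58786.
A − B = 742900 − 58786 = 684114.

684114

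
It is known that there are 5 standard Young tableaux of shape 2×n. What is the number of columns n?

Standard Young tableaux of shape 2×n are counted by C_n. Since C_3 = 5, the index is 3.

3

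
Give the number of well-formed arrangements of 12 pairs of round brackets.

Balanced strings of n pairs of brackets are counted by C_n; here n = 12.
C_12 = 208012.

208012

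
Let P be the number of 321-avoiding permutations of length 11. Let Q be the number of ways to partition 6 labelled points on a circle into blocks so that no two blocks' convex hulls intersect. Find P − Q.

58654

For any fixed pattern of length 3, the pattern-avoiding permutations of [11] number C_11. So P = C_11 = 58786.
Non-crossing partitions of an n-element set are counted by C_n; here n = 6. So Q = C_6 = 132.
P − Q = 58786 − 132 = 58654.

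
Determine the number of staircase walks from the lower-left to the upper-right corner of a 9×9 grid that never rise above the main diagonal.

4862

Monotone paths in an n×n grid that stay weakly below the diagonal are counted by C_n; here n = 9.
C_9 = C_8 · 2(2·8+1)/(8+2) = 1430 · 34/10 = 4862.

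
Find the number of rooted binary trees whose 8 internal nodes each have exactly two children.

1430

The number of full binary trees on 8 internal nodes is the Catalan number C_8.
C_8 = C_7 · 2(2·7+1)/(7+2) = 429 · 30/9 = 1430.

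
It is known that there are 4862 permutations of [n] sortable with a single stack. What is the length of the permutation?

Stack-sortable permutations of [n] are counted by C_n. The Catalan number equal to 4862 is C_9.

9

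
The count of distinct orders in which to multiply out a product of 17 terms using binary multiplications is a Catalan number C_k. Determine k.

16

Parenthesizations of m factors correspond to full binary trees with m leaves, counted by C_{m−1}; m = 17 gives C_16.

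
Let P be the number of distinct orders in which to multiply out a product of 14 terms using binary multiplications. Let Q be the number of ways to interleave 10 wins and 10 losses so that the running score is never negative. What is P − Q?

726104

Parenthesizations of m factors correspond to full binary trees with m leaves, counted by C_{m−1}; m = 14 gives C_13. So P = C_13 = 742900.
Ballot sequences with n votes each where one side never trails are Dyck words, counted by C_n; here n = 10. So Q = C_10 = 16796.
P − Q = 742900 − 16796 = 726104.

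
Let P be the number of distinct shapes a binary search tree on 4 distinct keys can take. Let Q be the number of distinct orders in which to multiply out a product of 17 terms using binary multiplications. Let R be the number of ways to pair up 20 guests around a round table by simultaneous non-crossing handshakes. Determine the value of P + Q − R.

There are C_n binary search tree shapes on n keys; with n = 4 that is C_4. So P = C_4 = 14.
Ways to associate a product of 17 factors correspond to binary trees on 17 leaves, so the count is C_16. So Q = C_16 = 35357670.
Non-crossing handshake pairings of 2n people are counted by C_n; 20 people gives n = 10. So R = C_10 = 16796.
P + Q − R = 14 + 35357670 − 16796 = 35340888.

35340888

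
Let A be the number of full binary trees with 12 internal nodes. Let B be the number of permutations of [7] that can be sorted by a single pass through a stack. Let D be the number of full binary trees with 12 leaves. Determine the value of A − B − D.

The number of full binary trees on 12 internal nodes is the Catalan number C_12. So A = C_12 = 208012.
By Knuth's characterisation, the stack-sortable permutations of length 7 are the 231-avoiders, numbering C_7. So B = C_7 = 429.
Full binary trees with 12 leaves have 12−1 = 11 internal nodes, so there are C_11 of them. So D = C_11 = 58786.
A − B − D = 208012 − 429 − 58786 = 148797.

148797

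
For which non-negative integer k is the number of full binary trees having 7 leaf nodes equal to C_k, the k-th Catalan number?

Full binary trees with 7 leaves have 7−1 = 6 internal nodes, so there are C_6 of them.

6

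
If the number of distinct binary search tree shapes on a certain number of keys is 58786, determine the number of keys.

11

Binary search tree shapes on n keys are counted by C_n. The Catalan number equal to 58786 is C_11.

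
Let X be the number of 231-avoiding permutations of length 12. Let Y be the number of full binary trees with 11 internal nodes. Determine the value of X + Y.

For any fixed pattern of length 3, the pattern-avoiding permutations of [12] number C_12. So X = C_12 = 208012.
Full binary trees with n internal nodes are counted by C_n; here n = 11. So Y = C_11 = 58786.
X + Y = 208012 + 58786 = 266798.

266798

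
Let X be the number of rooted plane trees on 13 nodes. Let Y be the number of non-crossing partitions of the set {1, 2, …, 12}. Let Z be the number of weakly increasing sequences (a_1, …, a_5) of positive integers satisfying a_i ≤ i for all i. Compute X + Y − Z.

Rooted ordered (plane) trees on m nodes have m−1 edges and are counted by C_{m−1}; m = 13 gives C_12. So X = C_12 = 208012.
The non-crossing partitions of [12] form a lattice of size C_12. So Y = C_12 = 208012.
Weakly increasing sequences with a_i ≤ i biject with Dyck paths of semilength 5, so there are C_5. So Z = C_5 = 42.
X + Y − Z = 208012 + 208012 − 42 = 415982.

415982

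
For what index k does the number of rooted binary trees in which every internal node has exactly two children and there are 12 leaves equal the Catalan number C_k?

Full binary trees with 12 leaves have 12−1 = 11 internal nodes, so there are C_11 of them.

11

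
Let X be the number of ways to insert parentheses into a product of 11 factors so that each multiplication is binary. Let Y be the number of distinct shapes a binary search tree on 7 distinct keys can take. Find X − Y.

16367

Parenthesizations of m factors correspond to full binary trees with m leaves, counted by C_{m−1}; m = 11 gives C_10. So X = C_10 = 16796.
Rooted binary trees with 7 nodes (each child slot possibly empty) number C_7. So Y = C_7 = 429.
X − Y = 16796 − 429 = 16367.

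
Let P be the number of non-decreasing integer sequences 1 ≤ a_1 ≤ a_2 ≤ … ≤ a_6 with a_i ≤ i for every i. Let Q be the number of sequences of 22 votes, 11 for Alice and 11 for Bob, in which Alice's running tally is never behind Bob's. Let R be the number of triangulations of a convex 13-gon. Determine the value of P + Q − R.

132

Such sub-staircase sequences of length n are counted by C_n; here n = 6. So P = C_6 = 132.
Ballot sequences with n votes each where one side never trails are Dyck words, counted by C_n; here n = 11. So Q = C_11 = 58786.
Triangulations of a convex m-gon are counted by C_{m−2}; with m = 13 this is C_11. So R = C_11 = 58786.
P + Q − R = 132 + 58786 − 58786 = 132.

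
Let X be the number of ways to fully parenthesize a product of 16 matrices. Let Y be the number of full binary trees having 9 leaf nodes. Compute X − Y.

Parenthesizations of m factors correspond to full binary trees with m leaves, counted by C_{m−1}; m = 16 gives C_15. So X = C_15 = 9694845.
A full binary tree with L leaves has L−1 internal nodes and is counted by C_{L−1}; L = 9 gives C_8. So Y = C_8 = 1430.
X − Y = 9694845 − 1430 = 9693415.

9693415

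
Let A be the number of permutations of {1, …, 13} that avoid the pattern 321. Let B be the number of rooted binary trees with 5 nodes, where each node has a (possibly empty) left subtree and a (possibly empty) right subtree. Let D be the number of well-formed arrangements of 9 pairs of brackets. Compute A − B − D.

For any fixed pattern of length 3, the pattern-avoiding permutations of [13] number C_13. So A = C_13 = 742900.
There are C_n binary search tree shapes on n keys; with n = 5 that is C_5. So B = C_5 = 42.
Balanced strings of n pairs of brackets are counted by C_n; here n = 9. So D = C_9 = 4862.
A − B − D = 742900 − 42 − 4862 = 737996.

737996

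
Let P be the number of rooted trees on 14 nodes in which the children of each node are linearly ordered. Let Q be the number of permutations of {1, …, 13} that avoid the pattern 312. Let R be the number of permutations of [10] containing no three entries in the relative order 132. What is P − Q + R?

A rooted plane tree on 14 nodes has 13 edges, and such trees are counted by C_13. So P = C_13 = 742900.
For any fixed pattern of length 3, the pattern-avoiding permutations of [13] number C_13. So Q = C_13 = 742900.
For any fixed pattern of length 3, the pattern-avoiding permutations of [10] number C_10. So R = C_10 = 16796.
P − Q + R = 742900 − 742900 + 16796 = 16796.

16796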